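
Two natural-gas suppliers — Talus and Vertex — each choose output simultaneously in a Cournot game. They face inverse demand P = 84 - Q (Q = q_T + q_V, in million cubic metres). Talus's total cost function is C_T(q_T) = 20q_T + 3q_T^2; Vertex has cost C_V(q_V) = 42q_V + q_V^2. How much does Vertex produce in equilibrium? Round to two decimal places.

Talus's profit: π_T = (84 - Q)q_T - (20q_T + 3q_T²). Setting ∂π_T/∂q_T = 0: 64 - 8q_T - (q_V) = 0.
Vertex's first-order condition: 42 - 4q_V - (q_T) = 0.
Rearranging gives the reaction functions q_T = (64 - q_V)/8 and q_V = (42 - q_T)/4.
Substituting one into the other gives q_T = 214/31 and q_V = 272/31.

8.77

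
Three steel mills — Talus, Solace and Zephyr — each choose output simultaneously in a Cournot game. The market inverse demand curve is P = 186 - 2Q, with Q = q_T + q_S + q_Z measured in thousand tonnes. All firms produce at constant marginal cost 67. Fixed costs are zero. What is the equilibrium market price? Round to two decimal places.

96.75

A representative firm's profit is π_i = q_i(186 - 2Q) - 67q_i.
First-order condition (treating rivals' output as given): 119 - 4q_i - 2·Σ_{j≠i} q_j = 0.
With identical firms every q_j equals q_i, so Σ_{j≠i} q_j = 2q_i and 119 = 8q_i, giving q_i = 119/8.
Total output Q = 357/8, so price P = 186 - 2·(357/8) = 387/4.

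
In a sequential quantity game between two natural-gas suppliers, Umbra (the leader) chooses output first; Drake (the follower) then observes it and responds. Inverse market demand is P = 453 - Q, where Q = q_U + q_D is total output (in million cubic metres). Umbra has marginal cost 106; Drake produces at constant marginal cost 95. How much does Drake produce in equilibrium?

95

Solve by backward induction. Given q_U, the follower Drake maximises π_D = (453 - q_U - q_D)q_D - 95q_D.
Follower FOC: 358 - q_U - 2q_D = 0, so q_D(q_U) = (358 - q_U)/2.
The leader anticipates this reaction. Substituting into P = 453 - Q gives P = 274 - (1/2)q_U, so π_U = (274 - (1/2)q_U)q_U - 106q_U.
The leader's first-order condition 168 - q_U = 0 yields q_U = 168.
Then q_D = (358 - 168)/2 = 95.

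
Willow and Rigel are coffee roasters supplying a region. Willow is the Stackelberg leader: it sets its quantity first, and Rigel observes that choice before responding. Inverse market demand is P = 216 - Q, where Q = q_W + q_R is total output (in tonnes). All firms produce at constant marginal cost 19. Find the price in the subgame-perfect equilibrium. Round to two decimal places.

68.25

The follower Rigel best-responds to any q_W: π_R = (216 - Q)q_R - 19q_R.
Follower FOC: 197 - q_W - 2q_R = 0, so q_R(q_W) = (197 - q_W)/2.
Willow substitutes q_R(q_W) into its own profit: π_W = q_W(216 - q_W - (197 - q_W)/2) - 19q_W = (235/2 - (1/2)q_W)q_W - 19q_W.
The leader's first-order condition 197/2 - q_W = 0 yields q_W = 197/2.
Then q_R = (197 - 197/2)/2 = 197/4.
Total output Q = 591/4, so price P = 216 - 591/4 = 273/4.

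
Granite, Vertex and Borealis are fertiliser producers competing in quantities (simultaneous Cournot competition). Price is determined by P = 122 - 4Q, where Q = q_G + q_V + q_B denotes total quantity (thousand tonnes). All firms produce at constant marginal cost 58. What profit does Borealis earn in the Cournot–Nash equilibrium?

Each firm earns π_i = (122 - 4Q)q_i - 58q_i.
First-order condition (treating rivals' output as given): 64 - 8q_i - 4·Σ_{j≠i} q_j = 0.
By symmetry each firm produces the same amount; substituting Σ_{j≠i} q_j = 2q_i yields q_i = 64/16 = 4.
Price P = 122 - 4·12 = 74.
Borealis's profit: (74 - 58)·4 = 64.

64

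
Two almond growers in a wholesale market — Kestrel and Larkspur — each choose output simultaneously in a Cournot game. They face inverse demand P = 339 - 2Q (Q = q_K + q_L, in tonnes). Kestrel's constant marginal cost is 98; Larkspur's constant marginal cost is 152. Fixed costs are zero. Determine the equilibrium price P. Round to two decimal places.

196.33

Kestrel's profit: π_K = (339 - 2Q)q_K - (98q_K). Setting ∂π_K/∂q_K = 0: 241 - 4q_K - 2(q_L) = 0.
Larkspur's profit: π_L = (339 - 2Q)q_L - (152q_L). Setting ∂π_L/∂q_L = 0: 187 - 4q_L - 2(q_K) = 0.
So q_K = (241 - 2q_L)/4 and q_L = (187 - 2q_K)/4.
Substituting one into the other gives q_K = 295/6 and q_L = 133/6.
Total output Q = 214/3, so price P = 339 - 2·(214/3) = 589/3.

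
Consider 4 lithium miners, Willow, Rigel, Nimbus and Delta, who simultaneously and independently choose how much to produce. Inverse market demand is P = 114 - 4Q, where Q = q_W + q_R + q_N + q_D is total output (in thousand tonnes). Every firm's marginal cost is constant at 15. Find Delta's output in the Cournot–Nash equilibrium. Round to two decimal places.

Each firm earns π_i = (114 - 4Q)q_i - 15q_i.
Setting ∂π_i/∂q_i = 0 with rivals' quantities fixed: 99 - 8q_i - 4·Σ_{j≠i} q_j = 0.
By symmetry each firm produces the same amount; substituting Σ_{j≠i} q_j = 3q_i yields q_i = 99/20.

4.95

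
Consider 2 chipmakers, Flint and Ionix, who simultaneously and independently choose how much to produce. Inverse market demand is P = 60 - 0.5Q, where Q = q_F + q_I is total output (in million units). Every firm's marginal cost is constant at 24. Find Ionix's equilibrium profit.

288

A representative firm's profit is π_i = q_i(60 - 0.5Q) - 24q_i.
Setting ∂π_i/∂q_i = 0 with rivals' quantities fixed: 36 - q_i - (1/2)q_j = 0.
By symmetry each firm produces the same amount; substituting q_j = q_i yields q_i = 36/(3/2) = 24.
Price P = 60 - (1/2)·48 = 36.
Ionix's profit: (36 - 24)·24 = 288.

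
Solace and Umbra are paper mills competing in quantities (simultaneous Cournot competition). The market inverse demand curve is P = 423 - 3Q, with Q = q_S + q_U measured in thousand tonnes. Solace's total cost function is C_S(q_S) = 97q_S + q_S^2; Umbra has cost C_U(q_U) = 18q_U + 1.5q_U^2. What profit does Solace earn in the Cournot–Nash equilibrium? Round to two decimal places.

2978.04

Solace's profit: π_S = (423 - 3Q)q_S - (97q_S + q_S²). Setting ∂π_S/∂q_S = 0: 326 - 8q_S - 3(q_U) = 0.
Umbra's first-order condition: 405 - 9q_U - 3(q_S) = 0.
So q_S = (326 - 3q_U)/8 and q_U = (405 - 3q_S)/9.
Solving the pair: q_S = 191/7, q_U = 754/21.
Price P = 423 - 3·(1327/21) = 1634/7.
Solace's profit: (1634/7)·(191/7) - 97·(191/7) - (191/7)² = 2978.0408.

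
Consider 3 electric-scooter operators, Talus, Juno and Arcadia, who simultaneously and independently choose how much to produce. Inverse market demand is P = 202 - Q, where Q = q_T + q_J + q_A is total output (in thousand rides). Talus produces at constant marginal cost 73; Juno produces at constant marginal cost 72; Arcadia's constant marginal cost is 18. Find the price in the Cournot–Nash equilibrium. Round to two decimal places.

91.25

Talus's profit: π_T = (202 - Q)q_T - (73q_T). Setting ∂π_T/∂q_T = 0: 129 - 2q_T - (q_J + q_A) = 0.
Juno's profit: π_J = (202 - Q)q_J - (72q_J). Setting ∂π_J/∂q_J = 0: 130 - 2q_J - (q_T + q_A) = 0.
Arcadia's profit: π_A = (202 - Q)q_A - (18q_A). Setting ∂π_A/∂q_A = 0: 184 - 2q_A - (q_T + q_J) = 0.
Adding the 3 first-order conditions: 443 − 4Q = 0, so Q = 443/4.
Back-substituting: q_T = (129 − 443/4) = 73/4, q_J = (130 − 443/4) = 77/4, q_A = (184 − 443/4) = 293/4.
Total output Q = 443/4, so price P = 202 - 443/4 = 365/4.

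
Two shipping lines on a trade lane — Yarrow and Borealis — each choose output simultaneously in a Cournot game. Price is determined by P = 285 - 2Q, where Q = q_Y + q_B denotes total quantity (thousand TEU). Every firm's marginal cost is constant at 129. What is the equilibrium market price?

Each firm earns π_i = (285 - 2Q)q_i - 129q_i.
First-order condition (treating rivals' output as given): 156 - 4q_i - 2q_j = 0.
With identical firms every q_j equals q_i, so q_j = q_i and 156 = 6q_i, giving q_i = 26.
Total output Q = 52, so price P = 285 - 2·52 = 181.

181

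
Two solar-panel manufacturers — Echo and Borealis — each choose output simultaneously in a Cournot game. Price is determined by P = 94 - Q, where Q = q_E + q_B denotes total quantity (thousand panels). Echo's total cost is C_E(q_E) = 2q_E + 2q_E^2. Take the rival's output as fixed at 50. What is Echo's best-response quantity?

7

With the rival's output fixed at 50, Echo's profit is π_E = (94 - 50 - q_E)q_E - (2q_E + 2q_E²) = (44 - q_E)q_E - (2q_E + 2q_E²).
∂π_E/∂q_E = 42 - 6q_E = 0, so q_E = 7.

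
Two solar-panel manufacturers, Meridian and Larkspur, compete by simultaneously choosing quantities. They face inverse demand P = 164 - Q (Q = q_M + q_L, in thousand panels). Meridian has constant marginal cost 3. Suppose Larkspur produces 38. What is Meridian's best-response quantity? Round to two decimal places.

61.50

With the rival's output fixed at 38, Meridian's profit is π_M = (164 - 38 - q_M)q_M - (3q_M) = (126 - q_M)q_M - (3q_M).
∂π_M/∂q_M = 123 - 2q_M = 0, so q_M = 123/2.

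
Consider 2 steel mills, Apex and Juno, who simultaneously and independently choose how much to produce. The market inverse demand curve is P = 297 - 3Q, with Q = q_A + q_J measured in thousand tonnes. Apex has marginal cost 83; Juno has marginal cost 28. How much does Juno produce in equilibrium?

36

Apex's profit: π_A = (297 - 3Q)q_A - (83q_A). Setting ∂π_A/∂q_A = 0: 214 - 6q_A - 3(q_J) = 0.
Juno's profit: π_J = (297 - 3Q)q_J - (28q_J). Setting ∂π_J/∂q_J = 0: 269 - 6q_J - 3(q_A) = 0.
So q_A = (214 - 3q_J)/6 and q_J = (269 - 3q_A)/6.
Substituting one into the other gives q_A = 53/3 and q_J = 36.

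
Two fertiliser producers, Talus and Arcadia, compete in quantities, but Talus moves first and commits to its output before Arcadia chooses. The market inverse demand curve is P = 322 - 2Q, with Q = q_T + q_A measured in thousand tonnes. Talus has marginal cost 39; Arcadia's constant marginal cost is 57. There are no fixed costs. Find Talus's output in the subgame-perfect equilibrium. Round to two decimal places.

75.25

Solve by backward induction. Given q_T, the follower Arcadia maximises π_A = (322 - 2q_T - 2q_A)q_A - 57q_A.
Follower FOC: 265 - 2q_T - 4q_A = 0, so q_A(q_T) = (265 - 2q_T)/4.
Talus substitutes q_A(q_T) into its own profit: π_T = q_T(322 - 2q_T - (265 - 2q_T)/2) - 39q_T = (379/2 - q_T)q_T - 39q_T.
Maximising: ∂π_T/∂q_T = 301/2 - 2q_T = 0, giving q_T = 301/4.
Then q_A = (265 - 2·(301/4))/4 = 229/8.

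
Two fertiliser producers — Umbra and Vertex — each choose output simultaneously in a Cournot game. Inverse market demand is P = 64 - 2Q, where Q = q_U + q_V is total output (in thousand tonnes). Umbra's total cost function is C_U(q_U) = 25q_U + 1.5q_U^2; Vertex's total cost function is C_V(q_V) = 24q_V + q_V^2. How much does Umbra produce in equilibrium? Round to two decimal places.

4.05

Umbra's profit: π_U = (64 - 2Q)q_U - (25q_U + (3/2)q_U²). Setting ∂π_U/∂q_U = 0: 39 - 7q_U - 2(q_V) = 0.
Vertex's profit: π_V = (64 - 2Q)q_V - (24q_V + q_V²). Setting ∂π_V/∂q_V = 0: 40 - 6q_V - 2(q_U) = 0.
Rearranging gives the reaction functions q_U = (39 - 2q_V)/7 and q_V = (40 - 2q_U)/6.
Solving the pair: q_U = 77/19, q_V = 101/19.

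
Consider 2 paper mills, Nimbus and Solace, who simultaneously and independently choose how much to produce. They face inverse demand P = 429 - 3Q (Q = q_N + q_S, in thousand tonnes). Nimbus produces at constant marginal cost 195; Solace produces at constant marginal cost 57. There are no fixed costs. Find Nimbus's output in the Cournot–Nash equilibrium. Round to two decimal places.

10.67

Nimbus's profit: π_N = (429 - 3Q)q_N - (195q_N). Setting ∂π_N/∂q_N = 0: 234 - 6q_N - 3(q_S) = 0.
Solace's first-order condition: 372 - 6q_S - 3(q_N) = 0.
Rearranging gives the reaction functions q_N = (234 - 3q_S)/6 and q_S = (372 - 3q_N)/6.
Substituting one into the other gives q_N = 32/3 and q_S = 170/3.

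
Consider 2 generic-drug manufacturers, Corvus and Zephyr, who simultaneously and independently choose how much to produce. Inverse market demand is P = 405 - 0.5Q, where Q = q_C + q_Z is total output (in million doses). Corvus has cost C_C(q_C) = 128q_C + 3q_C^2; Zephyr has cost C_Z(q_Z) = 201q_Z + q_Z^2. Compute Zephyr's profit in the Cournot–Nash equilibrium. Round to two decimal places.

5792.92

Corvus's profit: π_C = (405 - 0.5Q)q_C - (128q_C + 3q_C²). Setting ∂π_C/∂q_C = 0: 277 - 7q_C - (1/2)(q_Z) = 0.
Zephyr's first-order condition: 204 - 3q_Z - (1/2)(q_C) = 0.
Best responses: q_C = (277 - (1/2)q_Z)/7, q_Z = (204 - (1/2)q_C)/3.
Solving the pair: q_C = 35.1325, q_Z = 62.1446.
Price P = 405 - (1/2)·97.2771 = 356.3614.
Zephyr's profit: 356.3614·62.1446 - 201·62.1446 - 62.1446² = 5792.9229.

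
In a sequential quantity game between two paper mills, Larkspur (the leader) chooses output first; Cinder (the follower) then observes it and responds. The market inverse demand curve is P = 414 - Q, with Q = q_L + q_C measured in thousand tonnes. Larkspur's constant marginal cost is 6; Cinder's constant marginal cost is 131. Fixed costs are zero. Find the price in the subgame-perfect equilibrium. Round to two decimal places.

139.25

Solve by backward induction. Given q_L, the follower Cinder maximises π_C = (414 - q_L - q_C)q_C - 131q_C.
Setting the follower's marginal profit to zero, 283 - q_L - 2q_C = 0, i.e. q_C = (283 - q_L)/2.
The leader anticipates this reaction. Substituting into P = 414 - Q gives P = 545/2 - (1/2)q_L, so π_L = (545/2 - (1/2)q_L)q_L - 6q_L.
Maximising: ∂π_L/∂q_L = 533/2 - q_L = 0, giving q_L = 533/2.
Then q_C = (283 - 533/2)/2 = 33/4.
Total output Q = 1099/4, so price P = 414 - 1099/4 = 557/4.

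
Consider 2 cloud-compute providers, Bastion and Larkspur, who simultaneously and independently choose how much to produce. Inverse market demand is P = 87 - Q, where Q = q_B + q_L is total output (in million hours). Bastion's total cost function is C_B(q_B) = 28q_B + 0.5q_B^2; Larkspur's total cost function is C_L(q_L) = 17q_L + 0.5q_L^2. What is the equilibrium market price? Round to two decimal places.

54.75

Bastion's profit: π_B = (87 - Q)q_B - (28q_B + (1/2)q_B²). Setting ∂π_B/∂q_B = 0: 59 - 3q_B - (q_L) = 0.
Larkspur's first-order condition: 70 - 3q_L - (q_B) = 0.
Rearranging gives the reaction functions q_B = (59 - q_L)/3 and q_L = (70 - q_B)/3.
Substituting one into the other gives q_B = 107/8 and q_L = 151/8.
Total output Q = 129/4, so price P = 87 - 129/4 = 219/4.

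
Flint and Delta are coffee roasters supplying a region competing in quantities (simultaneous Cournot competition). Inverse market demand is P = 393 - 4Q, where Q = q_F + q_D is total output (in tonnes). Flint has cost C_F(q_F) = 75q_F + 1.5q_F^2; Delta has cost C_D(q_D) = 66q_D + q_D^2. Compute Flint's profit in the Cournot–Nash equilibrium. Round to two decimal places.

2181.32

Flint's profit: π_F = (393 - 4Q)q_F - (75q_F + (3/2)q_F²). Setting ∂π_F/∂q_F = 0: 318 - 11q_F - 4(q_D) = 0.
Delta's first-order condition: 327 - 10q_D - 4(q_F) = 0.
So q_F = (318 - 4q_D)/11 and q_D = (327 - 4q_F)/10.
Substituting one into the other gives q_F = 936/47 and q_D = 24.7340.
Price P = 393 - 4·44.6489 = 214.4043.
Flint's profit: 214.4043·(936/47) - 75·(936/47) - (3/2)(936/47)² = 2181.3164.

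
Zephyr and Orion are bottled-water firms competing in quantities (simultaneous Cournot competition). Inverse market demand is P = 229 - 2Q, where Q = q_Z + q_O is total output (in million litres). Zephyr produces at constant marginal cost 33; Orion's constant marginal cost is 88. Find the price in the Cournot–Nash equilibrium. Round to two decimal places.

Zephyr's profit: π_Z = (229 - 2Q)q_Z - (33q_Z). Setting ∂π_Z/∂q_Z = 0: 196 - 4q_Z - 2(q_O) = 0.
Orion's profit: π_O = (229 - 2Q)q_O - (88q_O). Setting ∂π_O/∂q_O = 0: 141 - 4q_O - 2(q_Z) = 0.
Best responses: q_Z = (196 - 2q_O)/4, q_O = (141 - 2q_Z)/4.
Solving the pair: q_Z = 251/6, q_O = 43/3.
Total output Q = 337/6, so price P = 229 - 2·(337/6) = 350/3.

116.67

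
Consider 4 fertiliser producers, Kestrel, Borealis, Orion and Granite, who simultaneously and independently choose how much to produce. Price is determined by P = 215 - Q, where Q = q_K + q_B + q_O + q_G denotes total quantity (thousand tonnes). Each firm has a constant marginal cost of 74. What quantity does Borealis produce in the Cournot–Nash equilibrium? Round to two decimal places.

Each firm earns π_i = (215 - Q)q_i - 74q_i.
Setting ∂π_i/∂q_i = 0 with rivals' quantities fixed: 141 - 2q_i - Σ_{j≠i} q_j = 0.
By symmetry each firm produces the same amount; substituting Σ_{j≠i} q_j = 3q_i yields q_i = 141/5.

28.20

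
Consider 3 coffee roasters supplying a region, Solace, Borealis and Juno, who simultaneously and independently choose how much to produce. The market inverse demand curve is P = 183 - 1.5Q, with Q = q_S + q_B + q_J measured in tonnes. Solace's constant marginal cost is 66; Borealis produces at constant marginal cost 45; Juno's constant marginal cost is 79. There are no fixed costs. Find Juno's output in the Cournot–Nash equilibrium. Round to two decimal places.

Solace's profit: π_S = (183 - 1.5Q)q_S - (66q_S). Setting ∂π_S/∂q_S = 0: 117 - 3q_S - (3/2)(q_B + q_J) = 0.
Borealis's profit: π_B = (183 - 1.5Q)q_B - (45q_B). Setting ∂π_B/∂q_B = 0: 138 - 3q_B - (3/2)(q_S + q_J) = 0.
Juno's profit: π_J = (183 - 1.5Q)q_J - (79q_J). Setting ∂π_J/∂q_J = 0: 104 - 3q_J - (3/2)(q_S + q_B) = 0.
Summing all 3 equations gives 359 − 6Q = 0, hence Q = 359/6.
Back-substituting: q_S = (117 − 359/4)/(3/2) = 109/6, q_B = (138 − 359/4)/(3/2) = 193/6, q_J = (104 − 359/4)/(3/2) = 19/2.

9.50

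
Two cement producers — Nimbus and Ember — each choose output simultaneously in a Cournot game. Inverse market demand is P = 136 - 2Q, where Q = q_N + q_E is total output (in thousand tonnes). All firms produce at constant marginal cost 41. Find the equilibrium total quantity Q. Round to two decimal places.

Each firm earns π_i = (136 - 2Q)q_i - 41q_i.
First-order condition (treating rivals' output as given): 95 - 4q_i - 2q_j = 0.
By symmetry each firm produces the same amount; substituting q_j = q_i yields q_i = 95/6.
Total output Q = 95/6 + 95/6 = 95/3.

31.67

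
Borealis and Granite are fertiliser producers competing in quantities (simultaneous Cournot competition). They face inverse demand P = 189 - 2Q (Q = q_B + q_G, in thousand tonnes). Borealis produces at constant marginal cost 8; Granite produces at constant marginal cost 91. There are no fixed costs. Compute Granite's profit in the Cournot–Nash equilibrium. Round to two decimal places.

Borealis's profit: π_B = (189 - 2Q)q_B - (8q_B). Setting ∂π_B/∂q_B = 0: 181 - 4q_B - 2(q_G) = 0.
Granite's profit: π_G = (189 - 2Q)q_G - (91q_G). Setting ∂π_G/∂q_G = 0: 98 - 4q_G - 2(q_B) = 0.
Best responses: q_B = (181 - 2q_G)/4, q_G = (98 - 2q_B)/4.
Solving the pair: q_B = 44, q_G = 5/2.
Price P = 189 - 2·(93/2) = 96.
Granite's profit: (96 - 91)·(5/2) = 25/2.

12.50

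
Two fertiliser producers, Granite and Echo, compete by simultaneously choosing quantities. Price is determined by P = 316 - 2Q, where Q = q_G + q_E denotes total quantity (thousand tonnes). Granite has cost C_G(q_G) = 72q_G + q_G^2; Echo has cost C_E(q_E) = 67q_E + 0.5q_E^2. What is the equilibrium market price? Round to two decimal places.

183.08

Granite's profit: π_G = (316 - 2Q)q_G - (72q_G + q_G²). Setting ∂π_G/∂q_G = 0: 244 - 6q_G - 2(q_E) = 0.
Echo's first-order condition: 249 - 5q_E - 2(q_G) = 0.
Rearranging gives the reaction functions q_G = (244 - 2q_E)/6 and q_E = (249 - 2q_G)/5.
Substituting one into the other gives q_G = 361/13 and q_E = 503/13.
Total output Q = 864/13, so price P = 316 - 2·(864/13) = 183.0769.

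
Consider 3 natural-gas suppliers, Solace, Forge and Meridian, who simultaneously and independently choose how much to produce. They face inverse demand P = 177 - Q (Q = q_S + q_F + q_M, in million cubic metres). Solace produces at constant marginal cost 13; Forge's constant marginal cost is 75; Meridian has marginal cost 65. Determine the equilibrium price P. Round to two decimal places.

82.50

Solace's profit: π_S = (177 - Q)q_S - (13q_S). Setting ∂π_S/∂q_S = 0: 164 - 2q_S - (q_F + q_M) = 0.
Forge's first-order condition: 102 - 2q_F - (q_S + q_M) = 0.
Meridian's profit: π_M = (177 - Q)q_M - (65q_M). Setting ∂π_M/∂q_M = 0: 112 - 2q_M - (q_S + q_F) = 0.
Adding the 3 conditions: 378 − 2Q − 2Q = 0, i.e. Q = 189/2.
Back-substituting: q_S = (164 − 189/2) = 139/2, q_F = (102 − 189/2) = 15/2, q_M = (112 − 189/2) = 35/2.
Total output Q = 189/2, so price P = 177 - 189/2 = 165/2.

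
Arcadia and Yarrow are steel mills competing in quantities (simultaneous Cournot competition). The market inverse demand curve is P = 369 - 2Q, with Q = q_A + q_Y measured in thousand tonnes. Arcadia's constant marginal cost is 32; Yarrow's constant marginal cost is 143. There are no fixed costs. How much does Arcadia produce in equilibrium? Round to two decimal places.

Arcadia's profit: π_A = (369 - 2Q)q_A - (32q_A). Setting ∂π_A/∂q_A = 0: 337 - 4q_A - 2(q_Y) = 0.
Yarrow's first-order condition: 226 - 4q_Y - 2(q_A) = 0.
So q_A = (337 - 2q_Y)/4 and q_Y = (226 - 2q_A)/4.
Solving the pair: q_A = 224/3, q_Y = 115/6.

74.67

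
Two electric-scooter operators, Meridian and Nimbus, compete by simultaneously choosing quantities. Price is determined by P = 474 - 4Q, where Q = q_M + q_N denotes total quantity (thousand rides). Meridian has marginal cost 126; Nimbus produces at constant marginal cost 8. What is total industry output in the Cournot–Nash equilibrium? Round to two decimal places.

Meridian's profit: π_M = (474 - 4Q)q_M - (126q_M). Setting ∂π_M/∂q_M = 0: 348 - 8q_M - 4(q_N) = 0.
Nimbus's first-order condition: 466 - 8q_N - 4(q_M) = 0.
Best responses: q_M = (348 - 4q_N)/8, q_N = (466 - 4q_M)/8.
Substituting one into the other gives q_M = 115/6 and q_N = 146/3.
Total output Q = 115/6 + 146/3 = 407/6.

67.83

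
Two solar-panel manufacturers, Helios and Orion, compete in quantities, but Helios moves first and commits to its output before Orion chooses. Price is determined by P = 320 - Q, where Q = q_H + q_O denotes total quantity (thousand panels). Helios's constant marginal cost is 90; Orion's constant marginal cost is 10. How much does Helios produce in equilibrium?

75

Solve by backward induction. Given q_H, the follower Orion maximises π_O = (320 - q_H - q_O)q_O - 10q_O.
Follower FOC: 310 - q_H - 2q_O = 0, so q_O(q_H) = (310 - q_H)/2.
Helios substitutes q_O(q_H) into its own profit: π_H = q_H(320 - q_H - (310 - q_H)/2) - 90q_H = (165 - (1/2)q_H)q_H - 90q_H.
Leader FOC: 75 - q_H = 0, so q_H = 75.
Then q_O = (310 - 75)/2 = 235/2.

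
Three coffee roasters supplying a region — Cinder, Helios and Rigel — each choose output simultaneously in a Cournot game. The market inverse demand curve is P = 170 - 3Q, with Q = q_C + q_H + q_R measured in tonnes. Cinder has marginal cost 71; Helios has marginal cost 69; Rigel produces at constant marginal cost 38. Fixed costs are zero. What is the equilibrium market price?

87

Cinder's profit: π_C = (170 - 3Q)q_C - (71q_C). Setting ∂π_C/∂q_C = 0: 99 - 6q_C - 3(q_H + q_R) = 0.
Helios's profit: π_H = (170 - 3Q)q_H - (69q_H). Setting ∂π_H/∂q_H = 0: 101 - 6q_H - 3(q_C + q_R) = 0.
Rigel's first-order condition: 132 - 6q_R - 3(q_C + q_H) = 0.
Adding the 3 conditions: 332 − 6Q − 6Q = 0, i.e. Q = 83/3.
Back-substituting: q_C = (99 − 83)/3 = 16/3, q_H = (101 − 83)/3 = 6, q_R = (132 − 83)/3 = 49/3.
Total output Q = 83/3, so price P = 170 - 3·(83/3) = 87.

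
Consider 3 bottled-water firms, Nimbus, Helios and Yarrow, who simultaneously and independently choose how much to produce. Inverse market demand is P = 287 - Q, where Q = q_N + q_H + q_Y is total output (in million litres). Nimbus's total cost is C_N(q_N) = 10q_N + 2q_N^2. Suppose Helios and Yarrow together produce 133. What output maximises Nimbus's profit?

With rivals' combined output fixed at 133, Nimbus's profit is π_N = (287 - 133 - q_N)q_N - (10q_N + 2q_N²) = (154 - q_N)q_N - (10q_N + 2q_N²).
∂π_N/∂q_N = 144 - 6q_N = 0, so q_N = 24.

24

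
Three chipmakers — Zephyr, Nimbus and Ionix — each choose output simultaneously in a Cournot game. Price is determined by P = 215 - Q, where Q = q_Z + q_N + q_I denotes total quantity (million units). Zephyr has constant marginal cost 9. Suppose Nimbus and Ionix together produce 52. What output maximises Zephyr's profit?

With rivals' combined output fixed at 52, Zephyr's profit is π_Z = (215 - 52 - q_Z)q_Z - (9q_Z) = (163 - q_Z)q_Z - (9q_Z).
∂π_Z/∂q_Z = 154 - 2q_Z = 0, so q_Z = 77.

77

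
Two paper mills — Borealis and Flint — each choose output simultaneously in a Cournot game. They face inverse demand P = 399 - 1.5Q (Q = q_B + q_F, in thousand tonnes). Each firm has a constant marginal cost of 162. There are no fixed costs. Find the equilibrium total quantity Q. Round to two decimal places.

Each firm earns π_i = (399 - 1.5Q)q_i - 162q_i.
Setting ∂π_i/∂q_i = 0 with rivals' quantities fixed: 237 - 3q_i - (3/2)q_j = 0.
With identical firms every q_j equals q_i, so q_j = q_i and 237 = (9/2)q_i, giving q_i = 158/3.
Total output Q = 158/3 + 158/3 = 316/3.

105.33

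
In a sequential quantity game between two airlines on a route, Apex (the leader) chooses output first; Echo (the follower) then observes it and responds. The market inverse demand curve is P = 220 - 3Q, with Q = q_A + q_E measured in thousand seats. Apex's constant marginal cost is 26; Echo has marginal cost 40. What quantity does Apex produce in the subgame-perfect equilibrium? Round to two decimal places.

The follower Echo best-responds to any q_A: π_E = (220 - 3Q)q_E - 40q_E.
Setting the follower's marginal profit to zero, 180 - 3q_A - 6q_E = 0, i.e. q_E = (180 - 3q_A)/6.
The leader anticipates this reaction. Substituting into P = 220 - 3Q gives P = 130 - (3/2)q_A, so π_A = (130 - (3/2)q_A)q_A - 26q_A.
The leader's first-order condition 104 - 3q_A = 0 yields q_A = 104/3.
Then q_E = (180 - 3·(104/3))/6 = 38/3.

34.67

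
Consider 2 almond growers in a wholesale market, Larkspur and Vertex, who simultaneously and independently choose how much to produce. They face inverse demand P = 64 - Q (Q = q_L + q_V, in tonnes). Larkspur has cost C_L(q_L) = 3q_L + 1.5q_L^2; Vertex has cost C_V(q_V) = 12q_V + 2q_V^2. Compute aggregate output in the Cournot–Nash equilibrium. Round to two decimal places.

Larkspur's profit: π_L = (64 - Q)q_L - (3q_L + (3/2)q_L²). Setting ∂π_L/∂q_L = 0: 61 - 5q_L - (q_V) = 0.
Vertex's first-order condition: 52 - 6q_V - (q_L) = 0.
So q_L = (61 - q_V)/5 and q_V = (52 - q_L)/6.
Solving the pair: q_L = 314/29, q_V = 199/29.
Total output Q = 314/29 + 199/29 = 513/29.

17.69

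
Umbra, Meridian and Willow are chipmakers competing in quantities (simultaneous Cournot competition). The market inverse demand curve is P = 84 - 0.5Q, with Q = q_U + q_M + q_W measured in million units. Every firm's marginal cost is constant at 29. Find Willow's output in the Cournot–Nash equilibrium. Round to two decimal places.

Each firm earns π_i = (84 - 0.5Q)q_i - 29q_i.
Setting ∂π_i/∂q_i = 0 with rivals' quantities fixed: 55 - q_i - (1/2)·Σ_{j≠i} q_j = 0.
By symmetry each firm produces the same amount; substituting Σ_{j≠i} q_j = 2q_i yields q_i = 55/2.

27.50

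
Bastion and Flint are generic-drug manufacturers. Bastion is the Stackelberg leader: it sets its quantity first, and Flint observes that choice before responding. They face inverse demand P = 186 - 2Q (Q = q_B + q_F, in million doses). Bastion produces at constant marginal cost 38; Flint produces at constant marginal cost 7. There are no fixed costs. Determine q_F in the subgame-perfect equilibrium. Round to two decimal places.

Solve by backward induction. Given q_B, the follower Flint maximises π_F = (186 - 2q_B - 2q_F)q_F - 7q_F.
∂π_F/∂q_F = 179 - 2q_B - 4q_F = 0 gives the reaction function q_F = (179 - 2q_B)/4.
Bastion substitutes q_F(q_B) into its own profit: π_B = q_B(186 - 2q_B - (179 - 2q_B)/2) - 38q_B = (193/2 - q_B)q_B - 38q_B.
The leader's first-order condition 117/2 - 2q_B = 0 yields q_B = 117/4.
Then q_F = (179 - 2·(117/4))/4 = 241/8.

30.13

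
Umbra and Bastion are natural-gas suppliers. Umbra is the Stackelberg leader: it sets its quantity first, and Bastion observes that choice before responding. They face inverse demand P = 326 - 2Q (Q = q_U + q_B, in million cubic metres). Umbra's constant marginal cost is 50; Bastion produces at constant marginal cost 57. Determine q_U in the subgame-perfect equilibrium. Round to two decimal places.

70.75

Solve by backward induction. Given q_U, the follower Bastion maximises π_B = (326 - 2q_U - 2q_B)q_B - 57q_B.
∂π_B/∂q_B = 269 - 2q_U - 4q_B = 0 gives the reaction function q_B = (269 - 2q_U)/4.
Umbra substitutes q_B(q_U) into its own profit: π_U = q_U(326 - 2q_U - (269 - 2q_U)/2) - 50q_U = (383/2 - q_U)q_U - 50q_U.
The leader's first-order condition 283/2 - 2q_U = 0 yields q_U = 283/4.
Then q_B = (269 - 2·(283/4))/4 = 255/8.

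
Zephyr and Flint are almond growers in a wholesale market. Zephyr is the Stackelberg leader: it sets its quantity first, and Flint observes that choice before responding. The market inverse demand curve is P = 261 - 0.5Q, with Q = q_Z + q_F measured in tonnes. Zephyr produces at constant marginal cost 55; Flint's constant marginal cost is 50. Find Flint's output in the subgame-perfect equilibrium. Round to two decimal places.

Solve by backward induction. Given q_Z, the follower Flint maximises π_F = (261 - (1/2)q_Z - (1/2)q_F)q_F - 50q_F.
Setting the follower's marginal profit to zero, 211 - (1/2)q_Z - q_F = 0, i.e. q_F = (211 - (1/2)q_Z).
Zephyr substitutes q_F(q_Z) into its own profit: π_Z = q_Z(261 - (1/2)q_Z - (211 - (1/2)q_Z)/2) - 55q_Z = (311/2 - (1/4)q_Z)q_Z - 55q_Z.
Leader FOC: 201/2 - (1/2)q_Z = 0, so q_Z = 201.
Then q_F = (211 - (1/2)·201) = 221/2.

110.50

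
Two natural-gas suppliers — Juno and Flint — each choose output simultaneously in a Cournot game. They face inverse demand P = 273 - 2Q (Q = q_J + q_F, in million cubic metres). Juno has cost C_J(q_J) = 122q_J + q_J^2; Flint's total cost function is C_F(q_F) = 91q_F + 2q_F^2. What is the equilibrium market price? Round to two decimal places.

Juno's profit: π_J = (273 - 2Q)q_J - (122q_J + q_J²). Setting ∂π_J/∂q_J = 0: 151 - 6q_J - 2(q_F) = 0.
Flint's profit: π_F = (273 - 2Q)q_F - (91q_F + 2q_F²). Setting ∂π_F/∂q_F = 0: 182 - 8q_F - 2(q_J) = 0.
So q_J = (151 - 2q_F)/6 and q_F = (182 - 2q_J)/8.
Substituting one into the other gives q_J = 211/11 and q_F = 395/22.
Total output Q = 817/22, so price P = 273 - 2·(817/22) = 198.7273.

198.73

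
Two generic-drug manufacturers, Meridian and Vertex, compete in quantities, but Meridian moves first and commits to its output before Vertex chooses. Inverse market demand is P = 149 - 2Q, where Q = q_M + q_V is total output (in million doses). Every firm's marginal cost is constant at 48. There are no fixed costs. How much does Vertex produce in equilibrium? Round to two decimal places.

12.63

Solve by backward induction. Given q_M, the follower Vertex maximises π_V = (149 - 2q_M - 2q_V)q_V - 48q_V.
∂π_V/∂q_V = 101 - 2q_M - 4q_V = 0 gives the reaction function q_V = (101 - 2q_M)/4.
The leader anticipates this reaction. Substituting into P = 149 - 2Q gives P = 197/2 - q_M, so π_M = (197/2 - q_M)q_M - 48q_M.
Leader FOC: 101/2 - 2q_M = 0, so q_M = 101/4.
Then q_V = (101 - 2·(101/4))/4 = 101/8.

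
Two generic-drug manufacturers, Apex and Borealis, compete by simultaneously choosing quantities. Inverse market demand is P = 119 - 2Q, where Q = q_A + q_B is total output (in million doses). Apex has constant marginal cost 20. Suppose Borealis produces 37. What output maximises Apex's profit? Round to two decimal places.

With the rival's output fixed at 37, Apex's profit is π_A = (119 - 2·37 - 2q_A)q_A - (20q_A) = (45 - 2q_A)q_A - (20q_A).
∂π_A/∂q_A = 25 - 4q_A = 0, so q_A = 25/4.

6.25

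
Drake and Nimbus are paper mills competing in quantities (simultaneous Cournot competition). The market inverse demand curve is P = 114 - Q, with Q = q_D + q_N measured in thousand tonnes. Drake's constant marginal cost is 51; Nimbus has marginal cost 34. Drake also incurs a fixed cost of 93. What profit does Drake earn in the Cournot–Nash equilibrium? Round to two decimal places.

142.11

Drake's profit: π_D = (114 - Q)q_D - (51q_D). Setting ∂π_D/∂q_D = 0: 63 - 2q_D - (q_N) = 0.
Nimbus's first-order condition: 80 - 2q_N - (q_D) = 0.
Rearranging gives the reaction functions q_D = (63 - q_N)/2 and q_N = (80 - q_D)/2.
Solving the pair: q_D = 46/3, q_N = 97/3.
Price P = 114 - 143/3 = 199/3.
Drake's profit: (199/3 - 51)·(46/3) - 93 = 1279/9.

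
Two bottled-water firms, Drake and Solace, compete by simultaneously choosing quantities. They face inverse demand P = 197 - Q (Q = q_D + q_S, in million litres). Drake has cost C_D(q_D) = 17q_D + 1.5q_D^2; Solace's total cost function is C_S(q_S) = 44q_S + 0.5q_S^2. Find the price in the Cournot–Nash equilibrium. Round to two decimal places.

Drake's profit: π_D = (197 - Q)q_D - (17q_D + (3/2)q_D²). Setting ∂π_D/∂q_D = 0: 180 - 5q_D - (q_S) = 0.
Solace's first-order condition: 153 - 3q_S - (q_D) = 0.
Best responses: q_D = (180 - q_S)/5, q_S = (153 - q_D)/3.
Solving the pair: q_D = 387/14, q_S = 585/14.
Total output Q = 486/7, so price P = 197 - 486/7 = 893/7.

127.57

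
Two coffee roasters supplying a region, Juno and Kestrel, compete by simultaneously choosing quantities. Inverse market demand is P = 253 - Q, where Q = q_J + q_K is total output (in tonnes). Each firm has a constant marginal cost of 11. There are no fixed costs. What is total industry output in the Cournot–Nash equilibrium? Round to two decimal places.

A representative firm's profit is π_i = q_i(253 - Q) - 11q_i.
Setting ∂π_i/∂q_i = 0 with rivals' quantities fixed: 242 - 2q_i - q_j = 0.
With identical firms every q_j equals q_i, so q_j = q_i and 242 = 3q_i, giving q_i = 242/3.
Total output Q = 242/3 + 242/3 = 484/3.

161.33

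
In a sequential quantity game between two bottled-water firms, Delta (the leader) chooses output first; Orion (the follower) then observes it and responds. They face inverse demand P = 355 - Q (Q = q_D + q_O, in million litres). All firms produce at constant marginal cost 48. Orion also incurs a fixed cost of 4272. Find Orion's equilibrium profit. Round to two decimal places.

The follower Orion best-responds to any q_D: π_O = (355 - Q)q_O - 48q_O.
Follower FOC: 307 - q_D - 2q_O = 0, so q_O(q_D) = (307 - q_D)/2.
The leader anticipates this reaction. Substituting into P = 355 - Q gives P = 403/2 - (1/2)q_D, so π_D = (403/2 - (1/2)q_D)q_D - 48q_D.
Maximising: ∂π_D/∂q_D = 307/2 - q_D = 0, giving q_D = 307/2.
Then q_O = (307 - 307/2)/2 = 307/4.
Price P = 355 - 921/4 = 499/4.
Orion's profit: (499/4 - 48)·(307/4) - 4272 = 1618.5625.

1618.56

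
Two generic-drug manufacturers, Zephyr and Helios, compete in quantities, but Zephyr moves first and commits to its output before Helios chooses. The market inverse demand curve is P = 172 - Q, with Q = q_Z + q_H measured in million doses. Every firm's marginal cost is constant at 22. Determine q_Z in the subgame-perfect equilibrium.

75

The follower Helios best-responds to any q_Z: π_H = (172 - Q)q_H - 22q_H.
∂π_H/∂q_H = 150 - q_Z - 2q_H = 0 gives the reaction function q_H = (150 - q_Z)/2.
The leader anticipates this reaction. Substituting into P = 172 - Q gives P = 97 - (1/2)q_Z, so π_Z = (97 - (1/2)q_Z)q_Z - 22q_Z.
The leader's first-order condition 75 - q_Z = 0 yields q_Z = 75.
Then q_H = (150 - 75)/2 = 75/2.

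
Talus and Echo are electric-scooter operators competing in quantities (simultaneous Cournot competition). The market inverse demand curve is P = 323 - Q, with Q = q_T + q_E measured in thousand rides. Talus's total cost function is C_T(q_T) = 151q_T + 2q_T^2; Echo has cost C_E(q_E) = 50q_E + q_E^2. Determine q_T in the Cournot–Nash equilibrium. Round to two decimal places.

18.04

Talus's profit: π_T = (323 - Q)q_T - (151q_T + 2q_T²). Setting ∂π_T/∂q_T = 0: 172 - 6q_T - (q_E) = 0.
Echo's profit: π_E = (323 - Q)q_E - (50q_E + q_E²). Setting ∂π_E/∂q_E = 0: 273 - 4q_E - (q_T) = 0.
Best responses: q_T = (172 - q_E)/6, q_E = (273 - q_T)/4.
Substituting one into the other gives q_T = 415/23 and q_E = 1466/23.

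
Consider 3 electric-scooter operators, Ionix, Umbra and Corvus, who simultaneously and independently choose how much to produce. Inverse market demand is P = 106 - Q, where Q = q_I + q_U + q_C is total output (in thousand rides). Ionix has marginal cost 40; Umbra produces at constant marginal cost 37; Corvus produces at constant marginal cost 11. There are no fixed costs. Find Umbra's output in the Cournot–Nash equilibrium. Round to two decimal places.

11.50

Ionix's profit: π_I = (106 - Q)q_I - (40q_I). Setting ∂π_I/∂q_I = 0: 66 - 2q_I - (q_U + q_C) = 0.
Umbra's first-order condition: 69 - 2q_U - (q_I + q_C) = 0.
Corvus's first-order condition: 95 - 2q_C - (q_I + q_U) = 0.
Adding the 3 first-order conditions: 230 − 4Q = 0, so Q = 115/2.
Back-substituting: q_I = (66 − 115/2) = 17/2, q_U = (69 − 115/2) = 23/2, q_C = (95 − 115/2) = 75/2.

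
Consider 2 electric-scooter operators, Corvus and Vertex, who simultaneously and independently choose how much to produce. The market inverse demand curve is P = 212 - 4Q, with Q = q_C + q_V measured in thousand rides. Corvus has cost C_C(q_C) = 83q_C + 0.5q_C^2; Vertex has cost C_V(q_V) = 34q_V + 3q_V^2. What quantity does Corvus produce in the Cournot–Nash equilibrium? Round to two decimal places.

Corvus's profit: π_C = (212 - 4Q)q_C - (83q_C + (1/2)q_C²). Setting ∂π_C/∂q_C = 0: 129 - 9q_C - 4(q_V) = 0.
Vertex's profit: π_V = (212 - 4Q)q_V - (34q_V + 3q_V²). Setting ∂π_V/∂q_V = 0: 178 - 14q_V - 4(q_C) = 0.
So q_C = (129 - 4q_V)/9 and q_V = (178 - 4q_C)/14.
Solving the pair: q_C = 547/55, q_V = 543/55.

9.95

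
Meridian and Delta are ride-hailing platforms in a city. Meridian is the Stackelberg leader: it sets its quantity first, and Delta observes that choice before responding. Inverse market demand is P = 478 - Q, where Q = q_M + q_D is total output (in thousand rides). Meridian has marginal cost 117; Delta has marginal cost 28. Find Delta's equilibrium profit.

24649

Solve by backward induction. Given q_M, the follower Delta maximises π_D = (478 - q_M - q_D)q_D - 28q_D.
∂π_D/∂q_D = 450 - q_M - 2q_D = 0 gives the reaction function q_D = (450 - q_M)/2.
Meridian substitutes q_D(q_M) into its own profit: π_M = q_M(478 - q_M - (450 - q_M)/2) - 117q_M = (253 - (1/2)q_M)q_M - 117q_M.
Leader FOC: 136 - q_M = 0, so q_M = 136.
Then q_D = (450 - 136)/2 = 157.
Price P = 478 - 293 = 185.
Delta's profit: (185 - 28)·157 = 24649.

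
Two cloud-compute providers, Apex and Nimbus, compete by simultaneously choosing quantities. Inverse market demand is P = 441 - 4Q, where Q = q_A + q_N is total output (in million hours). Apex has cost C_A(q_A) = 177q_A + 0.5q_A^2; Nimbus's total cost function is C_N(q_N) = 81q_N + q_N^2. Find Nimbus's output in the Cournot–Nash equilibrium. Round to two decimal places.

Apex's profit: π_A = (441 - 4Q)q_A - (177q_A + (1/2)q_A²). Setting ∂π_A/∂q_A = 0: 264 - 9q_A - 4(q_N) = 0.
Nimbus's profit: π_N = (441 - 4Q)q_N - (81q_N + q_N²). Setting ∂π_N/∂q_N = 0: 360 - 10q_N - 4(q_A) = 0.
Rearranging gives the reaction functions q_A = (264 - 4q_N)/9 and q_N = (360 - 4q_A)/10.
Substituting one into the other gives q_A = 600/37 and q_N = 1092/37.

29.51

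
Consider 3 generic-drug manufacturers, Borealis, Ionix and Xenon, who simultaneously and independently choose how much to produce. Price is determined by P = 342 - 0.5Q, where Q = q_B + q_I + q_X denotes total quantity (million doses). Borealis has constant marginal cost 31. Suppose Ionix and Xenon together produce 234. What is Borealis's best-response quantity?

With rivals' combined output fixed at 234, Borealis's profit is π_B = (342 - (1/2)·234 - (1/2)q_B)q_B - (31q_B) = (225 - (1/2)q_B)q_B - (31q_B).
∂π_B/∂q_B = 194 - q_B = 0, so q_B = 194.

194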